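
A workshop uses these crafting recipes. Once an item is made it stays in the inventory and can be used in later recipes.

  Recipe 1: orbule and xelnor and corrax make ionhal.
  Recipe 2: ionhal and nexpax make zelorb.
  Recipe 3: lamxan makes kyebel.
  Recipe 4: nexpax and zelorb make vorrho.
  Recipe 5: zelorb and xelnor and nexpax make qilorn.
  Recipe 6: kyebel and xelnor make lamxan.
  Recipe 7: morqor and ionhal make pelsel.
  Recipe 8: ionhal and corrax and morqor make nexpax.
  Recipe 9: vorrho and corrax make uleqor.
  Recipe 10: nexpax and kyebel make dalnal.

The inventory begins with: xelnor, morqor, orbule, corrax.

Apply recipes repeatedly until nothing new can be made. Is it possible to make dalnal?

No

dalnal would need nexpax and kyebel (Recipe 10), but kyebel is never obtained.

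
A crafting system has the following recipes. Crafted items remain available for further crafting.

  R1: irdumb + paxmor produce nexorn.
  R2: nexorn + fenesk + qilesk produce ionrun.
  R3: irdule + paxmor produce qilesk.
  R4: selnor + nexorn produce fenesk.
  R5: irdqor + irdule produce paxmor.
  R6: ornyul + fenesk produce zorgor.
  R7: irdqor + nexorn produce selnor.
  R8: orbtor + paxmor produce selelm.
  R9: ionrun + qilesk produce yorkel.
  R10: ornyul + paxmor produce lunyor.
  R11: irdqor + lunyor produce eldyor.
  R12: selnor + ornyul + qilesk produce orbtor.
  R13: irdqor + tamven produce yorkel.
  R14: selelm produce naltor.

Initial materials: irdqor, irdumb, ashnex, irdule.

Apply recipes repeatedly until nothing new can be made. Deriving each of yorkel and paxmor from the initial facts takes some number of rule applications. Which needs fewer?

paxmor

paxmor: Using R5, irdqor and irdule make paxmor. [1 rule application]
yorkel: irdqor + irdule → paxmor (R5). Using R3, irdule and paxmor make qilesk. irdumb + paxmor → nexorn (R1). irdqor + nexorn → selnor (R7). selnor + nexorn → fenesk (R4). Using R2, nexorn, fenesk, and qilesk make ionrun. Using R9, ionrun and qilesk make yorkel. [7 rule applications]
paxmor needs fewer.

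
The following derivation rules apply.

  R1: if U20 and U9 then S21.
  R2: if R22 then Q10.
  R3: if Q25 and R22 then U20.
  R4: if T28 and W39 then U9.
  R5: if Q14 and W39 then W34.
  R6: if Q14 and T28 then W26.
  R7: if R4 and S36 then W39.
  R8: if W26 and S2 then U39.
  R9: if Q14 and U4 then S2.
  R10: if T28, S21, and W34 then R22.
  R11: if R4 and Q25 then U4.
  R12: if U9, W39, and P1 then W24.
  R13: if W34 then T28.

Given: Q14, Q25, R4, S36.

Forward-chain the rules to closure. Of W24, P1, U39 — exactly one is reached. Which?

U39

R4 and S36 hold, so W39 follows (R7).
From R4 and Q25, R11 gives U4.
Q14 and U4 hold, so S2 follows (R9).
Q14 and W39 hold, so W34 follows (R5).
W34 holds, so T28 follows (R13).
Q14 and T28 hold, so W26 follows (R6).
From W26 and S2, R8 gives U39.
No rule produces P1, and it is not given. W24 would need U9, W39, and P1 (R12), but P1 is never established.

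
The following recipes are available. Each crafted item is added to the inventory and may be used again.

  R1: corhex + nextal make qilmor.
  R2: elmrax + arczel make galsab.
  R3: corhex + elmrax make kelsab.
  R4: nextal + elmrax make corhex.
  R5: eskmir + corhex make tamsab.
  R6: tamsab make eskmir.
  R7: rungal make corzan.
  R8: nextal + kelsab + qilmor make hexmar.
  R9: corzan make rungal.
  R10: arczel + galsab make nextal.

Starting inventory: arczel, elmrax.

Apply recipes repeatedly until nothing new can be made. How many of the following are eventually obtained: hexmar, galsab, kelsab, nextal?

4

elmrax + arczel → galsab (R2).
Using R10, arczel and galsab make nextal.
Using R4, nextal and elmrax make corhex.
corhex + nextal → qilmor (R1).
corhex + elmrax → kelsab (R3).
nextal + kelsab + qilmor → hexmar (R8).
hexmar: reached.
galsab: reached.
kelsab: reached.
nextal: reached.
All 4 are reached.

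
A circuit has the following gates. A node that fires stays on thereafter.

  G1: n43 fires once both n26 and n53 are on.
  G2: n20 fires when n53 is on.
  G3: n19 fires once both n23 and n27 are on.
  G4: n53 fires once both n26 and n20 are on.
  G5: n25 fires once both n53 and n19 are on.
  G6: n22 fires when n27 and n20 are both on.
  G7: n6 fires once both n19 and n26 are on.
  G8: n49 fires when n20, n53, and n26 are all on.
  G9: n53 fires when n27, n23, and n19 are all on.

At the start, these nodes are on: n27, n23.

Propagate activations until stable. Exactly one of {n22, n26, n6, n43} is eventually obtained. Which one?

n22

G3: n23 and n27 on → n19 on.
G9: n27, n23, and n19 on → n53 on.
n53 is on, so n20 fires (G2).
G6: n27 and n20 on → n22 on.
n43 would need n26 and n53 (G1), but n26 never turns on. n6 would need n19 and n26 (G7), but n26 never turns on. No rule produces n26, and it is not given.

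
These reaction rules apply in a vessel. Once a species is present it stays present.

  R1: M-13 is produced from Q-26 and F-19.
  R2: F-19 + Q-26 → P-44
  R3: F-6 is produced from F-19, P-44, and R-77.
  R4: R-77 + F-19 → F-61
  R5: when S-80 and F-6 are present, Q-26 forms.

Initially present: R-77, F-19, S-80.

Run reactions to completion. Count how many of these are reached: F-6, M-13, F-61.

1

R-77 and F-19 present → F-61 forms (R4).
F-6 would need F-19, P-44, and R-77 (R3), but P-44 never forms.
M-13 would need Q-26 and F-19 (R1), but Q-26 never forms.
F-61: reached.
Reached: F-61 — 1 of the 3.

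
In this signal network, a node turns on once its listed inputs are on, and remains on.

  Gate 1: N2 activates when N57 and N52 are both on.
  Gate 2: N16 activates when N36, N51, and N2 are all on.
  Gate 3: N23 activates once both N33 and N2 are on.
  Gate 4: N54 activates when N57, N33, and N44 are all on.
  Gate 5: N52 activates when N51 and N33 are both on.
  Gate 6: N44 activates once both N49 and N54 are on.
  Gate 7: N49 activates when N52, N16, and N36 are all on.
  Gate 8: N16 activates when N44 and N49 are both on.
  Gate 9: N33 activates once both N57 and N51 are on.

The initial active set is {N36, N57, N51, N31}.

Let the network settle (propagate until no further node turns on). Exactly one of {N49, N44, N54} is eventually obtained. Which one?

N49

N57 and N51 are on, so N33 activates (Gate 9).
Gate 5: N51 and N33 on → N52 on.
Gate 1: N57 and N52 on → N2 on.
N36, N51, and N2 are on, so N16 activates (Gate 2).
N52, N16, and N36 are on, so N49 activates (Gate 7).
N44 would need N49 and N54 (Gate 6), but N54 never turns on. N54 would need N57, N33, and N44 (Gate 4), but N44 never turns on.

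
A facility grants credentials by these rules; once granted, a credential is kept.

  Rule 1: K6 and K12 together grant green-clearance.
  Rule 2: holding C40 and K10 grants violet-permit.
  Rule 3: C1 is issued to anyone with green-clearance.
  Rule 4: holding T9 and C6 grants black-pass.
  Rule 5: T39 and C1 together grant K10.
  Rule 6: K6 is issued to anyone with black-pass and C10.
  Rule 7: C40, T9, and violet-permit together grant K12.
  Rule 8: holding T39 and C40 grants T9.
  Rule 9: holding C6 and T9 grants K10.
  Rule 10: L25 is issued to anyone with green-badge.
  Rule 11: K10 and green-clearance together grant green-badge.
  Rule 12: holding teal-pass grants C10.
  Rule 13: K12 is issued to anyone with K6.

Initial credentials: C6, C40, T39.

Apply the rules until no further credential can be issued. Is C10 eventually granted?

C10 would need teal-pass (Rule 12), but teal-pass is never granted.

No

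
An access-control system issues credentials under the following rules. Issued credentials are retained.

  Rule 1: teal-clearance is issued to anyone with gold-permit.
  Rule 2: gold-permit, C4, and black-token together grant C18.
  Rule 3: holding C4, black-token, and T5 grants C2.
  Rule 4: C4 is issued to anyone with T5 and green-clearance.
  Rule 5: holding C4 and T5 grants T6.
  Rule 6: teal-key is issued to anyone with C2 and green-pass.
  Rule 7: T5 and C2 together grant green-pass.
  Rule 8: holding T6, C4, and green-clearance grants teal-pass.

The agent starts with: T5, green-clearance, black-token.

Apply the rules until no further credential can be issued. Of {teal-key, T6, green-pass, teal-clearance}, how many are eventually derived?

Holding T5 and green-clearance grants C4 (Rule 4).
Holding C4, black-token, and T5 grants C2 (Rule 3).
Holding C4 and T5 grants T6 (Rule 5).
Holding T5 and C2 grants green-pass (Rule 7).
Holding C2 and green-pass grants teal-key (Rule 6).
teal-key: reached.
T6: reached.
green-pass: reached.
teal-clearance would need gold-permit (Rule 1), but gold-permit is never granted.
Reached: teal-key, T6, and green-pass — 3 of the 4.

3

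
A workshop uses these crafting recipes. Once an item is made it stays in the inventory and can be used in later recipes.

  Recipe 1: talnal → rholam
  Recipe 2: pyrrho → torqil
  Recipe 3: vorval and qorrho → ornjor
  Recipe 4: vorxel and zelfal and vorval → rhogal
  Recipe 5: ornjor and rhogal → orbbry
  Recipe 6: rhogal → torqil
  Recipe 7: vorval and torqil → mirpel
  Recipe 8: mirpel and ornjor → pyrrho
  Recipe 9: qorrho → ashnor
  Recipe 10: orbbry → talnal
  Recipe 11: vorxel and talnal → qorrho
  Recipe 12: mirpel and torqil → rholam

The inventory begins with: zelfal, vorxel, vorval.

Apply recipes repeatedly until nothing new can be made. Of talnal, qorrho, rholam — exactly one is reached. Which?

vorxel and zelfal and vorval → rhogal (Recipe 4).
Using Recipe 6, rhogal makes torqil.
vorval and torqil → mirpel (Recipe 7).
Using Recipe 12, mirpel and torqil make rholam.
talnal would need orbbry (Recipe 10), but orbbry is never obtained. qorrho would need vorxel and talnal (Recipe 11), but talnal is never obtained.

rholam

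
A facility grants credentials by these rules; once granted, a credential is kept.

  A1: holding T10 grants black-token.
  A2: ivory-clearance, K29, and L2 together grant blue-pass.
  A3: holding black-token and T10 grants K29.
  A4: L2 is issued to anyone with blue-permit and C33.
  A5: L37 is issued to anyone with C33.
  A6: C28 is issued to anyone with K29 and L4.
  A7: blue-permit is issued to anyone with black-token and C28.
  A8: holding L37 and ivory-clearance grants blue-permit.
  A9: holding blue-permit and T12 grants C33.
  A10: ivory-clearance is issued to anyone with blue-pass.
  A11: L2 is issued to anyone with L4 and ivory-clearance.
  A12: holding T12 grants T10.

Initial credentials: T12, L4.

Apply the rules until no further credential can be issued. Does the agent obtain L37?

Holding T12 grants T10 (A12).
Holding T10 grants black-token (A1).
Holding black-token and T10 grants K29 (A3).
Holding K29 and L4 grants C28 (A6).
Holding black-token and C28 grants blue-permit (A7).
Holding blue-permit and T12 grants C33 (A9).
Holding C33 grants L37 (A5).

Yes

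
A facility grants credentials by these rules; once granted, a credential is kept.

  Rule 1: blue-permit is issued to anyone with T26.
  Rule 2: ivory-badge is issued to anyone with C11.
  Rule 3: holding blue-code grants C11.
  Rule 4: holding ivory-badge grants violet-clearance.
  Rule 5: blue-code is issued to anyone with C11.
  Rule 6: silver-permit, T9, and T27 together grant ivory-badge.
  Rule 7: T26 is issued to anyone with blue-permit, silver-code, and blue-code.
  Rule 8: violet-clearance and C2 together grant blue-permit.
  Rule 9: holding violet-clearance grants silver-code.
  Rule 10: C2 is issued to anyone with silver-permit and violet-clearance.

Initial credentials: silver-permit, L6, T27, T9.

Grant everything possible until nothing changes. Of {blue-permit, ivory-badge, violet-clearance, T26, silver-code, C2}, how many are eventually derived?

Holding silver-permit, T9, and T27 grants ivory-badge (Rule 6).
Holding ivory-badge grants violet-clearance (Rule 4).
Holding silver-permit and violet-clearance grants C2 (Rule 10).
Holding violet-clearance grants silver-code (Rule 9).
Holding violet-clearance and C2 grants blue-permit (Rule 8).
blue-permit: reached.
ivory-badge: reached.
violet-clearance: reached.
T26 would need blue-permit, silver-code, and blue-code (Rule 7), but blue-code is never granted.
silver-code: reached.
C2: reached.
Reached: blue-permit, ivory-badge, violet-clearance, silver-code, and C2 — 5 of the 6.

5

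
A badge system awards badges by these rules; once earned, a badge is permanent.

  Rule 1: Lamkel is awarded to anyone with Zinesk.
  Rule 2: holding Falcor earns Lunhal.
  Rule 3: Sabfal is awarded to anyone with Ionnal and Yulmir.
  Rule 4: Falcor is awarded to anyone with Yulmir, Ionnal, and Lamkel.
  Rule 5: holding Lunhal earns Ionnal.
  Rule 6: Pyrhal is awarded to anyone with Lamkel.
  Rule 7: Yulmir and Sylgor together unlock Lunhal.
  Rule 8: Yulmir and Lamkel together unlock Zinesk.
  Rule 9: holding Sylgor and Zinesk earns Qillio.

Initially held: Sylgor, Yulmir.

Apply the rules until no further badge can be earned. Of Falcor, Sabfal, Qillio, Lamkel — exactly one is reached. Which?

With Yulmir and Sylgor, Lunhal is earned (Rule 7).
With Lunhal, Ionnal is earned (Rule 5).
With Ionnal and Yulmir, Sabfal is earned (Rule 3).
Lamkel would need Zinesk (Rule 1), but Zinesk is never earned. Qillio would need Sylgor and Zinesk (Rule 9), but Zinesk is never earned. Falcor would need Yulmir, Ionnal, and Lamkel (Rule 4), but Lamkel is never earned.

Sabfal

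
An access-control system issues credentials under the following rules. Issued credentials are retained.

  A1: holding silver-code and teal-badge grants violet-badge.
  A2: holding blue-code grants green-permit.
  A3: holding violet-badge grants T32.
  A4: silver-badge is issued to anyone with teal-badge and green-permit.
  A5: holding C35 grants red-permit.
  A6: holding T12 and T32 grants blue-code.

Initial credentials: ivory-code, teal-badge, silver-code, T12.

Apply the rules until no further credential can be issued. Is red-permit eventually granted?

red-permit would need C35 (A5), but C35 is never granted.

No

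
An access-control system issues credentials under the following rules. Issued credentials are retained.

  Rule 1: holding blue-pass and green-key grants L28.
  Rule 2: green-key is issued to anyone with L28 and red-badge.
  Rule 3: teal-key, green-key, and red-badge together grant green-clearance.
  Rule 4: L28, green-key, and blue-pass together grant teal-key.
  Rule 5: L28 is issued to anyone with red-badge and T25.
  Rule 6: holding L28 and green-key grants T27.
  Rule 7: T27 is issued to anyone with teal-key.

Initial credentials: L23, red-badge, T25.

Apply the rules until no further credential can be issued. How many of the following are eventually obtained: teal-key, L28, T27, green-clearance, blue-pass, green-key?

3

Holding red-badge and T25 grants L28 (Rule 5).
Holding L28 and red-badge grants green-key (Rule 2).
Holding L28 and green-key grants T27 (Rule 6).
teal-key would need L28, green-key, and blue-pass (Rule 4), but blue-pass is never granted.
L28: reached.
T27: reached.
green-clearance would need teal-key, green-key, and red-badge (Rule 3), but teal-key is never granted.
No rule produces blue-pass, and it is not given.
green-key: reached.
Reached: L28, T27, and green-key — 3 of the 6.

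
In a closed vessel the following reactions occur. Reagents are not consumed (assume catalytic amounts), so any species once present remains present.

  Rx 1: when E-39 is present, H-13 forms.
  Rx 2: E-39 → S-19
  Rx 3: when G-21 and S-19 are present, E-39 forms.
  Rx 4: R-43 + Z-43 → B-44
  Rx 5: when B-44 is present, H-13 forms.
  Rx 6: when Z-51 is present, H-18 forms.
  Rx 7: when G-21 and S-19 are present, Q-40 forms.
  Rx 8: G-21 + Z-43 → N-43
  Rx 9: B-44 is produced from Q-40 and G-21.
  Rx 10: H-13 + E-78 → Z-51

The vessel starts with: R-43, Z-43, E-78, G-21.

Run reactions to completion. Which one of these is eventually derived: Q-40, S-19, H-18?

R-43 and Z-43 present → B-44 forms (Rx 4).
B-44 present → H-13 forms (Rx 5).
H-13 and E-78 present → Z-51 forms (Rx 10).
Z-51 present → H-18 forms (Rx 6).
Q-40 would need G-21 and S-19 (Rx 7), but S-19 never forms. S-19 would need E-39 (Rx 2), but E-39 never forms.

H-18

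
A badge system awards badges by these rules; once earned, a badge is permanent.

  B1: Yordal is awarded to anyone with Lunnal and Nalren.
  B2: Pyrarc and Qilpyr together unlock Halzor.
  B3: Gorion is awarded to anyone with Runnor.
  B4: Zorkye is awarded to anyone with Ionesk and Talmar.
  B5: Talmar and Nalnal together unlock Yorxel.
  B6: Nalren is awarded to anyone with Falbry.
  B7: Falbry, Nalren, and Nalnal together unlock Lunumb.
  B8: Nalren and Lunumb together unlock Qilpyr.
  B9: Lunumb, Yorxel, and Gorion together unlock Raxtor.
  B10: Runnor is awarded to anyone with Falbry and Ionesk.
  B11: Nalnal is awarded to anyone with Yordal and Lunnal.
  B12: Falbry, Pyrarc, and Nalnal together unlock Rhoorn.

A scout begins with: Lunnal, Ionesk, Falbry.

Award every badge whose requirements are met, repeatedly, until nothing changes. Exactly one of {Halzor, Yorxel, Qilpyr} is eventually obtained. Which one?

With Falbry, Nalren is earned (B6).
With Lunnal and Nalren, Yordal is earned (B1).
With Yordal and Lunnal, Nalnal is earned (B11).
With Falbry, Nalren, and Nalnal, Lunumb is earned (B7).
With Nalren and Lunumb, Qilpyr is earned (B8).
Halzor would need Pyrarc and Qilpyr (B2), but Pyrarc is never earned. Yorxel would need Talmar and Nalnal (B5), but Talmar is never earned.

Qilpyr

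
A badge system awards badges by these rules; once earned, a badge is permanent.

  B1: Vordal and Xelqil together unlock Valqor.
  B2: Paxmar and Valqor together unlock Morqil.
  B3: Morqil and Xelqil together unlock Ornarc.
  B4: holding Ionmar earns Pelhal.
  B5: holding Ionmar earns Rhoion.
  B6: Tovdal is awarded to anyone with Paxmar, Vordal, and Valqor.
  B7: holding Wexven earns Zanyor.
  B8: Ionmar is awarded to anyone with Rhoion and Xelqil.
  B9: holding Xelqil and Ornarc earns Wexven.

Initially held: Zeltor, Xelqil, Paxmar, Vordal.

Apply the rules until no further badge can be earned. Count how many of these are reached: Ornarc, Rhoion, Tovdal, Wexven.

3

With Vordal and Xelqil, Valqor is earned (B1).
With Paxmar and Valqor, Morqil is earned (B2).
With Paxmar, Vordal, and Valqor, Tovdal is earned (B6).
With Morqil and Xelqil, Ornarc is earned (B3).
With Xelqil and Ornarc, Wexven is earned (B9).
Ornarc: reached.
Rhoion would need Ionmar (B5), but Ionmar is never earned.
Tovdal: reached.
Wexven: reached.
Reached: Ornarc, Tovdal, and Wexven — 3 of the 4.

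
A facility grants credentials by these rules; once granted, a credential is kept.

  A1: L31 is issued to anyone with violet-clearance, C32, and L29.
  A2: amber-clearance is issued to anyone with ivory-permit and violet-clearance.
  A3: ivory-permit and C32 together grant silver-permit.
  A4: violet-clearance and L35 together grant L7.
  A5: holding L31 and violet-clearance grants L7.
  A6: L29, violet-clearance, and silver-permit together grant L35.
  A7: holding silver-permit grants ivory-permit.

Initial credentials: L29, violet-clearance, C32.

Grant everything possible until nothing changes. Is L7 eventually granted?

Holding violet-clearance, C32, and L29 grants L31 (A1).
Holding L31 and violet-clearance grants L7 (A5).

Yes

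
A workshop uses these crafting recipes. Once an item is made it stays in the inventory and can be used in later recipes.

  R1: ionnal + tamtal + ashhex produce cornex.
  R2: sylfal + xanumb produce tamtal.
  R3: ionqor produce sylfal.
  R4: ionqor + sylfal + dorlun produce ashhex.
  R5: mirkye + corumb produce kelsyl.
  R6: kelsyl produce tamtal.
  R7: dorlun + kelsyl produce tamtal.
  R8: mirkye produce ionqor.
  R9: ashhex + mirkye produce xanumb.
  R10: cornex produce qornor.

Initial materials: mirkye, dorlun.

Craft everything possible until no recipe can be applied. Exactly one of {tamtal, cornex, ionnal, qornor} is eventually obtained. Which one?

tamtal

mirkye → ionqor (R8).
Using R3, ionqor makes sylfal.
Using R4, ionqor, sylfal, and dorlun make ashhex.
ashhex + mirkye → xanumb (R9).
sylfal + xanumb → tamtal (R2).
No rule produces ionnal, and it is not given. cornex would need ionnal, tamtal, and ashhex (R1), but ionnal is never obtained. qornor would need cornex (R10), but cornex is never obtained.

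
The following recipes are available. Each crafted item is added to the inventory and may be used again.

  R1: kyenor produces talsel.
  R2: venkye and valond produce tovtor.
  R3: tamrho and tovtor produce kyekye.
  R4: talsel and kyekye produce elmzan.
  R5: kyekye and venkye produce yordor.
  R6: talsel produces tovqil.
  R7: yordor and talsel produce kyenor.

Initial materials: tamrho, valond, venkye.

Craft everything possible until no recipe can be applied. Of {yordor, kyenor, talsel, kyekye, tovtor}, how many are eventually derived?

Using R2, venkye and valond make tovtor.
Using R3, tamrho and tovtor make kyekye.
Using R5, kyekye and venkye make yordor.
yordor: reached.
kyenor would need yordor and talsel (R7), but talsel is never obtained.
talsel would need kyenor (R1), but kyenor is never obtained.
kyekye: reached.
tovtor: reached.
Reached: yordor, kyekye, and tovtor — 3 of the 5.

3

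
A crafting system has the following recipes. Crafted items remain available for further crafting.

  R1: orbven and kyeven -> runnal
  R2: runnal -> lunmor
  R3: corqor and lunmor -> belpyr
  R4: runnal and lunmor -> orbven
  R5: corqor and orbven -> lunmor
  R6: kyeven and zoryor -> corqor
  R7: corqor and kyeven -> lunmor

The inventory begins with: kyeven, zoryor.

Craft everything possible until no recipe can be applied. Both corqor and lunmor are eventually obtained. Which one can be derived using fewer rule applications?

corqor: kyeven and zoryor -> corqor (R6). [1 rule application]
lunmor: kyeven and zoryor -> corqor (R6). Using R7, corqor and kyeven make lunmor. [2 rule applications]
corqor needs fewer.

corqor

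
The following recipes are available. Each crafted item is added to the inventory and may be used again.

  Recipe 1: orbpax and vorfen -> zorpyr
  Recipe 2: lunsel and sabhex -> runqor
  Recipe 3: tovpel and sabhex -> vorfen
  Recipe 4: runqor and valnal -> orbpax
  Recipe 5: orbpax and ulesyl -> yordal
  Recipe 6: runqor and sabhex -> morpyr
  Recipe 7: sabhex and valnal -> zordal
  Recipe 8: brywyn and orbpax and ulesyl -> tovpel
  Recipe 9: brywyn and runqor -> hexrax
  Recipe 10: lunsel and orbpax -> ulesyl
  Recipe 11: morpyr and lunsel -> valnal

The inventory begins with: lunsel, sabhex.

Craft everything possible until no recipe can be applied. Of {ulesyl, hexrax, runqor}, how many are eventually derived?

Using Recipe 2, lunsel and sabhex make runqor.
Using Recipe 6, runqor and sabhex make morpyr.
morpyr and lunsel -> valnal (Recipe 11).
runqor and valnal -> orbpax (Recipe 4).
lunsel and orbpax -> ulesyl (Recipe 10).
ulesyl: reached.
hexrax would need brywyn and runqor (Recipe 9), but brywyn is never obtained.
runqor: reached.
Reached: ulesyl and runqor — 2 of the 3.

2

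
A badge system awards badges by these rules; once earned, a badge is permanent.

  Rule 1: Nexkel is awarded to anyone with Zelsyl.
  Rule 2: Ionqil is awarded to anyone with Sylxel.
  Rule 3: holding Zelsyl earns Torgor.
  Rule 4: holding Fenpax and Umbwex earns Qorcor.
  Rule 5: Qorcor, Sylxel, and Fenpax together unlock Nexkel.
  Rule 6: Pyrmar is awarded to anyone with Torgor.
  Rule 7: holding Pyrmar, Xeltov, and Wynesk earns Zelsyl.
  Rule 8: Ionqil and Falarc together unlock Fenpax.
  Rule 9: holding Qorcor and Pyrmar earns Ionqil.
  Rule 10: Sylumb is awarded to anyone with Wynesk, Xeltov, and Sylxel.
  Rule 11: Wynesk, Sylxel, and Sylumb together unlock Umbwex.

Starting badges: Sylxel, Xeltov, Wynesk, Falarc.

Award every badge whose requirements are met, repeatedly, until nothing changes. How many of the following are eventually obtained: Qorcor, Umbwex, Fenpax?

With Sylxel, Ionqil is earned (Rule 2).
With Wynesk, Xeltov, and Sylxel, Sylumb is earned (Rule 10).
With Wynesk, Sylxel, and Sylumb, Umbwex is earned (Rule 11).
With Ionqil and Falarc, Fenpax is earned (Rule 8).
With Fenpax and Umbwex, Qorcor is earned (Rule 4).
Qorcor: reached.
Umbwex: reached.
Fenpax: reached.
All 3 are reached.

3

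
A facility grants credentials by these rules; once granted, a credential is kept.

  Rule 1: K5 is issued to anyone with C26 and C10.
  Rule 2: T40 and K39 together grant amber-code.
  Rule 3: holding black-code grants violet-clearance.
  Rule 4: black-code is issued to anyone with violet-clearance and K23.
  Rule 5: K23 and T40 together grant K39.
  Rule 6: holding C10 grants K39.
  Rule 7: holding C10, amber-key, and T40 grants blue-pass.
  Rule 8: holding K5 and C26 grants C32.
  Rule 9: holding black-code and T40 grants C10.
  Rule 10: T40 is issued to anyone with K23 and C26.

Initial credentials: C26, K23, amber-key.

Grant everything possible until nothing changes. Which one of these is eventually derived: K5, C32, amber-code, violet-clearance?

Holding K23 and C26 grants T40 (Rule 10).
Holding K23 and T40 grants K39 (Rule 5).
Holding T40 and K39 grants amber-code (Rule 2).
C32 would need K5 and C26 (Rule 8), but K5 is never granted. violet-clearance would need black-code (Rule 3), but black-code is never granted. K5 would need C26 and C10 (Rule 1), but C10 is never granted.

amber-code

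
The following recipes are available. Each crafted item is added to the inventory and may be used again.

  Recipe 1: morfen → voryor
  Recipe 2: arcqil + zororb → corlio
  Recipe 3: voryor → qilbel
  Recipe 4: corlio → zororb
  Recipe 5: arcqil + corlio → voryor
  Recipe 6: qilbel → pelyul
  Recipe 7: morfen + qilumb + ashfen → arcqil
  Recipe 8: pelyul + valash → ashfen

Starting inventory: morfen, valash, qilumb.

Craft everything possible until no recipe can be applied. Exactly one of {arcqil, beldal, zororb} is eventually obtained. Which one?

Using Recipe 1, morfen makes voryor.
voryor → qilbel (Recipe 3).
Using Recipe 6, qilbel makes pelyul.
pelyul + valash → ashfen (Recipe 8).
Using Recipe 7, morfen, qilumb, and ashfen make arcqil.
zororb would need corlio (Recipe 4), but corlio is never obtained. No rule produces beldal, and it is not given.

arcqil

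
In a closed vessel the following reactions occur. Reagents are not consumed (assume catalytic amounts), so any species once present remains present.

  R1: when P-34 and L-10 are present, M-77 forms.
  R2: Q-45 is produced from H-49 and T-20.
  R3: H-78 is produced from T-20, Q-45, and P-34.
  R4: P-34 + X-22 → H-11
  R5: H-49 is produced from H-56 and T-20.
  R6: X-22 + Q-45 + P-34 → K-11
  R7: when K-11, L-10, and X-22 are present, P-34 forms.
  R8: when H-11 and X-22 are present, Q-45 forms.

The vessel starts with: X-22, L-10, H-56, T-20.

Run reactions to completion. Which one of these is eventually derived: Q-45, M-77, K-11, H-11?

H-56 and T-20 present → H-49 forms (R5).
H-49 and T-20 present → Q-45 forms (R2).
K-11 would need X-22, Q-45, and P-34 (R6), but P-34 never forms. M-77 would need P-34 and L-10 (R1), but P-34 never forms. H-11 would need P-34 and X-22 (R4), but P-34 never forms.

Q-45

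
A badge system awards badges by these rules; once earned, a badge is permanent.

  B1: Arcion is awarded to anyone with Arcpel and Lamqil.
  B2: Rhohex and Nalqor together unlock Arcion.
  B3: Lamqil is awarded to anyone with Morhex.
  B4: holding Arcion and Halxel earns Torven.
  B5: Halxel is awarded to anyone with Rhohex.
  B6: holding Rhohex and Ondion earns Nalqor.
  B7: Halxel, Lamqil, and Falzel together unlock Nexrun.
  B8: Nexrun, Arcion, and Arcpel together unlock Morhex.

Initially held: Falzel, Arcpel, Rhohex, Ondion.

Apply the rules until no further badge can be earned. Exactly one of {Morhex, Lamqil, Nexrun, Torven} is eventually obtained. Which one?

Torven

With Rhohex and Ondion, Nalqor is earned (B6).
With Rhohex, Halxel is earned (B5).
With Rhohex and Nalqor, Arcion is earned (B2).
With Arcion and Halxel, Torven is earned (B4).
Lamqil would need Morhex (B3), but Morhex is never earned. Nexrun would need Halxel, Lamqil, and Falzel (B7), but Lamqil is never earned. Morhex would need Nexrun, Arcion, and Arcpel (B8), but Nexrun is never earned.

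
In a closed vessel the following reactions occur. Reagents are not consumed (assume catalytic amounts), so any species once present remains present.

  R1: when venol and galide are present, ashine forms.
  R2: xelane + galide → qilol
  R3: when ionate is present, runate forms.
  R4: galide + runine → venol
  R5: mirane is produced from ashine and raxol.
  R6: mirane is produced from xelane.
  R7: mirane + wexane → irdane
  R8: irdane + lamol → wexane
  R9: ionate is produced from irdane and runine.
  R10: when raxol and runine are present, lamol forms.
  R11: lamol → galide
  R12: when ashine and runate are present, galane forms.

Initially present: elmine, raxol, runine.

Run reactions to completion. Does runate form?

No

runate would need ionate (R3), but ionate never forms.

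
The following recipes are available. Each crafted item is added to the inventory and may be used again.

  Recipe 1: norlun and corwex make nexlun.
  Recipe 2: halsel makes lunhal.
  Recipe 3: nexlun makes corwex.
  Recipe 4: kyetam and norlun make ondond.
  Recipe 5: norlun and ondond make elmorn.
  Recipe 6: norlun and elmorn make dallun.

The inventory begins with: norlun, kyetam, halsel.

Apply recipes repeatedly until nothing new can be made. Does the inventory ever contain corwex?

No

corwex would need nexlun (Recipe 3), but nexlun is never obtained.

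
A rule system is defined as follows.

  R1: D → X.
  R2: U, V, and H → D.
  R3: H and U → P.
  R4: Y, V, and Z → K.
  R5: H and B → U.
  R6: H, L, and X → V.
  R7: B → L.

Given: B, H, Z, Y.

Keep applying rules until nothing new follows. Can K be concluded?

K would need Y, V, and Z (R4), but V is never established.

No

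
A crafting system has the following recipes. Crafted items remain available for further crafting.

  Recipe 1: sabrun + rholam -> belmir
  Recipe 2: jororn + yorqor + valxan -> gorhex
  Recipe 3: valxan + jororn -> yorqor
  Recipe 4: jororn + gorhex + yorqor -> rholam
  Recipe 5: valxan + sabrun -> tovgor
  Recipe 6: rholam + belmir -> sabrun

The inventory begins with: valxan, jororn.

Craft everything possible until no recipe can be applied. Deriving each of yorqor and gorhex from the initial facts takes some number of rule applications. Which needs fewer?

yorqor: Using Recipe 3, valxan and jororn make yorqor. [1 rule application]
gorhex: Using Recipe 3, valxan and jororn make yorqor. Using Recipe 2, jororn, yorqor, and valxan make gorhex. [2 rule applications]
yorqor needs fewer.

yorqor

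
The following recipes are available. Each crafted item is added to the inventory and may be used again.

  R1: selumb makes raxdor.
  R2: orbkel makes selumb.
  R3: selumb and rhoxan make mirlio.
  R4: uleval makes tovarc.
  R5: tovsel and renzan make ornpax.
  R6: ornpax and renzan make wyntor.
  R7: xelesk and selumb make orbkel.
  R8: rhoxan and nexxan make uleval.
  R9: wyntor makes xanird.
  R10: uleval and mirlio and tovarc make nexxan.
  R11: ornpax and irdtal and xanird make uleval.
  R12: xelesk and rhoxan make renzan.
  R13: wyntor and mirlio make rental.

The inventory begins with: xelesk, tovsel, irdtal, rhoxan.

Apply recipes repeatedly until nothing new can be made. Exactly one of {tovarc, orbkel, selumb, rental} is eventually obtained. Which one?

xelesk and rhoxan → renzan (R12).
tovsel and renzan → ornpax (R5).
ornpax and renzan → wyntor (R6).
wyntor → xanird (R9).
Using R11, ornpax, irdtal, and xanird make uleval.
uleval → tovarc (R4).
selumb would need orbkel (R2), but orbkel is never obtained. orbkel would need xelesk and selumb (R7), but selumb is never obtained. rental would need wyntor and mirlio (R13), but mirlio is never obtained.

tovarc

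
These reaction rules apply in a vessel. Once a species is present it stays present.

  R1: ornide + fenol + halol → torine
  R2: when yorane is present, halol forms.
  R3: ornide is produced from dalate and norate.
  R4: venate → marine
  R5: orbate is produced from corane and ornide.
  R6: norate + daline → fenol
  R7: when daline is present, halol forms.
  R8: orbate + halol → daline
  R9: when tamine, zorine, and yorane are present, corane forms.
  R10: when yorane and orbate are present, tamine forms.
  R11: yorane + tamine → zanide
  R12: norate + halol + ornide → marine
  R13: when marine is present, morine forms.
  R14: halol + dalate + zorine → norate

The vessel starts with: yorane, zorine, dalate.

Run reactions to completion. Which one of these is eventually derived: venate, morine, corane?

morine

yorane present → halol forms (R2).
halol, dalate, and zorine present → norate forms (R14).
dalate and norate present → ornide forms (R3).
norate, halol, and ornide present → marine forms (R12).
marine present → morine forms (R13).
No rule produces venate, and it is not given. corane would need tamine, zorine, and yorane (R9), but tamine never forms.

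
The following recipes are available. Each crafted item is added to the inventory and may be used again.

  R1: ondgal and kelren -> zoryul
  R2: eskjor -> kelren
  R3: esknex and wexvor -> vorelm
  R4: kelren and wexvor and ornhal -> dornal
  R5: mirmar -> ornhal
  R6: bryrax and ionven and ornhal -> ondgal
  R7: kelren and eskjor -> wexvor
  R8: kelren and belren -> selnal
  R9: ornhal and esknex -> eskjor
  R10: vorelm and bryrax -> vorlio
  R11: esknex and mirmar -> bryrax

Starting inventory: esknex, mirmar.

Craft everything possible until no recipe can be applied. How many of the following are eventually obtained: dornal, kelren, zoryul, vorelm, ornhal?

Using R5, mirmar makes ornhal.
Using R9, ornhal and esknex make eskjor.
Using R2, eskjor makes kelren.
kelren and eskjor -> wexvor (R7).
Using R4, kelren, wexvor, and ornhal make dornal.
Using R3, esknex and wexvor make vorelm.
dornal: reached.
kelren: reached.
zoryul would need ondgal and kelren (R1), but ondgal is never obtained.
vorelm: reached.
ornhal: reached.
Reached: dornal, kelren, vorelm, and ornhal — 4 of the 5.

4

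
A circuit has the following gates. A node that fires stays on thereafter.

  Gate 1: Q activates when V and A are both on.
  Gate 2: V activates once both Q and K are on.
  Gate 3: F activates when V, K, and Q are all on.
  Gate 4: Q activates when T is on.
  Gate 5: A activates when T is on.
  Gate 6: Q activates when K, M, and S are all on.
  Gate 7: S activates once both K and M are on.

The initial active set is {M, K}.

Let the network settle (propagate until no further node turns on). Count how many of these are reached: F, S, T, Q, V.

K and M are on, so S activates (Gate 7).
K, M, and S are on, so Q activates (Gate 6).
Q and K are on, so V activates (Gate 2).
Gate 3: V, K, and Q on → F on.
F: reached.
S: reached.
No rule produces T, and it is not given.
Q: reached.
V: reached.
Reached: F, S, Q, and V — 4 of the 5.

4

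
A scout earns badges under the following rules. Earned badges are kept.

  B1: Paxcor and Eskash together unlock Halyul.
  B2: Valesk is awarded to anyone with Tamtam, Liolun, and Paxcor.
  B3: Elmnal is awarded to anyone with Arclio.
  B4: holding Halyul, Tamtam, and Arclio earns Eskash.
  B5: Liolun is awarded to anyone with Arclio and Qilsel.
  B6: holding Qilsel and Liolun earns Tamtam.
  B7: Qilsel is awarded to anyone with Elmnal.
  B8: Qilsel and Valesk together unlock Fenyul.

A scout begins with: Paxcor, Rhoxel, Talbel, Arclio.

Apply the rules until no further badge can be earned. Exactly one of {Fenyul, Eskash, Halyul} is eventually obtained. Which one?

Fenyul

With Arclio, Elmnal is earned (B3).
With Elmnal, Qilsel is earned (B7).
With Arclio and Qilsel, Liolun is earned (B5).
With Qilsel and Liolun, Tamtam is earned (B6).
With Tamtam, Liolun, and Paxcor, Valesk is earned (B2).
With Qilsel and Valesk, Fenyul is earned (B8).
Halyul would need Paxcor and Eskash (B1), but Eskash is never earned. Eskash would need Halyul, Tamtam, and Arclio (B4), but Halyul is never earned.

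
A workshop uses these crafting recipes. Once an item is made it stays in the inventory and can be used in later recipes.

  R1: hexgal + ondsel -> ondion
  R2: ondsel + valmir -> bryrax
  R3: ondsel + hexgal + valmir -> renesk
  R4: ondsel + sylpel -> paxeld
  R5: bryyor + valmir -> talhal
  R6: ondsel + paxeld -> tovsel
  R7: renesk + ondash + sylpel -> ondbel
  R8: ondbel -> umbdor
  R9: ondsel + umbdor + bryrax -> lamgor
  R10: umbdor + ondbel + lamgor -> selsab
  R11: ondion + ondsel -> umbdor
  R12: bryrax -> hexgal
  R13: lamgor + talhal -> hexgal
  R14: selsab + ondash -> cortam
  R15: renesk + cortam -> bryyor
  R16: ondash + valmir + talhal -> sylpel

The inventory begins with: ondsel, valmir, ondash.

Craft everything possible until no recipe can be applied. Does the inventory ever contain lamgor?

ondsel + valmir -> bryrax (R2).
bryrax -> hexgal (R12).
Using R1, hexgal and ondsel make ondion.
ondion + ondsel -> umbdor (R11).
ondsel + umbdor + bryrax -> lamgor (R9).

Yes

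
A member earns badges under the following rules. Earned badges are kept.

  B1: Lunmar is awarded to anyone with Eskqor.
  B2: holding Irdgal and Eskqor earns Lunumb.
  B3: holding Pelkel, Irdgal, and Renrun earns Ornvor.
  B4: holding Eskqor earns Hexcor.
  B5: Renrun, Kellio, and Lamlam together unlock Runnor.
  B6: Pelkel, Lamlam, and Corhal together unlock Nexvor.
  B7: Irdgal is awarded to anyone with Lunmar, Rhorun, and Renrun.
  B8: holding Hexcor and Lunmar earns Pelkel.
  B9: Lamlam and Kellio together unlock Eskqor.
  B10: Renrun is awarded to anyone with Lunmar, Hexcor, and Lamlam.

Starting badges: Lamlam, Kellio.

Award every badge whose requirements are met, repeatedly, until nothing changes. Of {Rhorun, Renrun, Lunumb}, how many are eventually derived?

1

With Lamlam and Kellio, Eskqor is earned (B9).
With Eskqor, Hexcor is earned (B4).
With Eskqor, Lunmar is earned (B1).
With Lunmar, Hexcor, and Lamlam, Renrun is earned (B10).
No rule produces Rhorun, and it is not given.
Renrun: reached.
Lunumb would need Irdgal and Eskqor (B2), but Irdgal is never earned.
Reached: Renrun — 1 of the 3.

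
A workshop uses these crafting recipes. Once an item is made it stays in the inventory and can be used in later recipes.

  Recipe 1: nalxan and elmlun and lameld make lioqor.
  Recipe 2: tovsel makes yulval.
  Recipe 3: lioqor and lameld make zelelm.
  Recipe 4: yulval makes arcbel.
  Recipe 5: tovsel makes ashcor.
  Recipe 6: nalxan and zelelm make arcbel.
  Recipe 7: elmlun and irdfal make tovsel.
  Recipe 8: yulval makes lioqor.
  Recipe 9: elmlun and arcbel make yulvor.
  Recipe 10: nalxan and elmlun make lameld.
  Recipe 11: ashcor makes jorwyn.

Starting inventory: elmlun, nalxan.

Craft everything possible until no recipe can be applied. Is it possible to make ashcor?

No

ashcor would need tovsel (Recipe 5), but tovsel is never obtained.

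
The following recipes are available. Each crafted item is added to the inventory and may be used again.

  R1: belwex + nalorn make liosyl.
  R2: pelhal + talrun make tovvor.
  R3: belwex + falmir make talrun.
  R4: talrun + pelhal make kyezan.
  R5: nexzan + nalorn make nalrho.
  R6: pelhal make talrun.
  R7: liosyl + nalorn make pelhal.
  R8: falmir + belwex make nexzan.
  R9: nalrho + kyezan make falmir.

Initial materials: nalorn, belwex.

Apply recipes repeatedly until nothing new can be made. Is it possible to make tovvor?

Using R1, belwex and nalorn make liosyl.
Using R7, liosyl and nalorn make pelhal.
Using R6, pelhal makes talrun.
Using R2, pelhal and talrun make tovvor.

Yes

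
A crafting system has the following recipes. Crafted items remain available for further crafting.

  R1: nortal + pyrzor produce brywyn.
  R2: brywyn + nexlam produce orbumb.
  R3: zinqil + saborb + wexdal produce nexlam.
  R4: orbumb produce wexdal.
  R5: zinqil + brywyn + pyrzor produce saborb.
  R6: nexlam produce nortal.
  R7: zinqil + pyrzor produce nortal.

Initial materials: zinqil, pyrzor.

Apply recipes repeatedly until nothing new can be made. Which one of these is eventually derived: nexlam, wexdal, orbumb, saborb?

saborb

zinqil + pyrzor → nortal (R7).
Using R1, nortal and pyrzor make brywyn.
Using R5, zinqil, brywyn, and pyrzor make saborb.
nexlam would need zinqil, saborb, and wexdal (R3), but wexdal is never obtained. wexdal would need orbumb (R4), but orbumb is never obtained. orbumb would need brywyn and nexlam (R2), but nexlam is never obtained.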